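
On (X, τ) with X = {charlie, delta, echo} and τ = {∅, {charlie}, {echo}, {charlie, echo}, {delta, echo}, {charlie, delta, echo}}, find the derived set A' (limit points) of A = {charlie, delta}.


A' = ∅

For each x ∈ X, list the open sets U ∈ τ with x ∈ U, then check whether U ∩ (A ∖ {x}) ≠ ∅ for every such U.
  x = charlie: open {charlie} ∋ x has {charlie} ∩ (A ∖ {charlie}) = ∅, so x is NOT a limit point.
  x = delta: open {delta, echo} ∋ x has {delta, echo} ∩ (A ∖ {delta}) = ∅, so x is NOT a limit point.
  x = echo: open {echo} ∋ x has {echo} ∩ (A ∖ {echo}) = ∅, so x is NOT a limit point.
Collecting: A' = ∅.


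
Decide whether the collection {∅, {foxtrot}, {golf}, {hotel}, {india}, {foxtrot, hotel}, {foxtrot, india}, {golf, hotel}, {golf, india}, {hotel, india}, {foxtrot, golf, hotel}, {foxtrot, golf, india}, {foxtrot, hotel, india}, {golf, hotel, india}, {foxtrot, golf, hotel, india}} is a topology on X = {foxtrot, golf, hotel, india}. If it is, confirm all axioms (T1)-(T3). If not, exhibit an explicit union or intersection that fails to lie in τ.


τ is NOT a topology on X.

Axiom (T1): ∅ ∈ τ? Yes; X ∈ τ? Yes.
Axiom (T2/T3): check pairwise unions and intersections of members of τ.
Counterexample for (T2): {foxtrot} ∪ {golf} = {foxtrot, golf} ∉ τ. Therefore τ is NOT a topology.


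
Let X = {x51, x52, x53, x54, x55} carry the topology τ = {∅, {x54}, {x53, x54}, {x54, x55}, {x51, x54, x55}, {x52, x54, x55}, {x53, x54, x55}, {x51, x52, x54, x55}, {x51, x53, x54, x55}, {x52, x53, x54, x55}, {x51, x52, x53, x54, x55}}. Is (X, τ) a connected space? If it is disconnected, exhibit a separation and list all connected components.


(X, τ) is connected.

Find clopen sets (U ∈ τ with X ∖ U ∈ τ):
  U = ∅, X ∖ U = {x51, x52, x53, x54, x55} — both open, so U is clopen.
  U = {x51, x52, x53, x54, x55}, X ∖ U = ∅ — both open, so U is clopen.
Only trivial clopens (∅ and X) exist, so (X, τ) is connected.
Compute connected components by grouping points that agree on all clopens:
  component: {x51, x52, x53, x54, x55}


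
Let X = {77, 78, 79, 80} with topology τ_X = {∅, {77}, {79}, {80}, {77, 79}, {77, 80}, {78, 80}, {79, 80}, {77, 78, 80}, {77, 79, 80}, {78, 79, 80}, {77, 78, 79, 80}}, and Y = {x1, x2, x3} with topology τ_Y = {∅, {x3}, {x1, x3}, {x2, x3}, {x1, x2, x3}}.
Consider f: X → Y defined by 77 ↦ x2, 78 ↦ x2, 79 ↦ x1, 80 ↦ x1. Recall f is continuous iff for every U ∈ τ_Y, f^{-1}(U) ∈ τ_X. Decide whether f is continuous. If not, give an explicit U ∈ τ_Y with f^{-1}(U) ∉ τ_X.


f is NOT continuous.

Compute f^{-1}(U) for each U ∈ τ_Y:
  U = ∅: f^{-1}(U) = ∅ ∈ τ_X ✓.
  U = {x3}: f^{-1}(U) = ∅ ∈ τ_X ✓.
  U = {x1, x3}: f^{-1}(U) = {79, 80} ∈ τ_X ✓.
  U = {x2, x3}: f^{-1}(U) = {77, 78} ∉ τ_X ✗.
  U = {x1, x2, x3}: f^{-1}(U) = {77, 78, 79, 80} ∈ τ_X ✓.
Found U = {x2, x3} with f^{-1}(U) = {77, 78} not in τ_X. Therefore f is NOT continuous.


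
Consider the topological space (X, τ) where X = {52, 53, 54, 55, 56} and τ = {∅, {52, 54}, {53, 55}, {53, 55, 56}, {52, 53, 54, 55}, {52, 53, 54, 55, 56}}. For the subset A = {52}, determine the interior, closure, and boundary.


int(A) = ∅, cl(A) = {52, 54}, ∂A = {52, 54}.

Closed sets in (X, τ) are complements of opens:
  closed(X, τ) = {∅, {56}, {52, 54}, {52, 54, 56}, {53, 55, 56}, {52, 53, 54, 55, 56}}.
int(A) = ⋃ {U ∈ τ : U ⊆ A}. Opens contained in A: ∅.
Taking the union of these: int(A) = ∅.
cl(A) = ⋂ {C closed : A ⊆ C}. Closed sets containing A: {52, 54}, {52, 54, 56}, {52, 53, 54, 55, 56}.
Intersecting these: cl(A) = {52, 54}.
∂A = cl(A) ∖ int(A) = {52, 54} ∖ ∅ = {52, 54}.


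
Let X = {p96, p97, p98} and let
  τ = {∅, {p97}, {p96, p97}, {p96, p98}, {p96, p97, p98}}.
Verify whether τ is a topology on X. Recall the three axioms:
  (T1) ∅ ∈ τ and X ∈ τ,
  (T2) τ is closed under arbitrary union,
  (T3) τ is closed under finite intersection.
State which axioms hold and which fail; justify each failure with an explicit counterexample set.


τ is NOT a topology on X.

Axiom (T1): ∅ ∈ τ? Yes; X ∈ τ? Yes.
Axiom (T2/T3): check pairwise unions and intersections of members of τ.
Counterexample for (T3): {p96, p97} ∩ {p96, p98} = {p96} ∉ τ. Therefore τ is NOT a topology.


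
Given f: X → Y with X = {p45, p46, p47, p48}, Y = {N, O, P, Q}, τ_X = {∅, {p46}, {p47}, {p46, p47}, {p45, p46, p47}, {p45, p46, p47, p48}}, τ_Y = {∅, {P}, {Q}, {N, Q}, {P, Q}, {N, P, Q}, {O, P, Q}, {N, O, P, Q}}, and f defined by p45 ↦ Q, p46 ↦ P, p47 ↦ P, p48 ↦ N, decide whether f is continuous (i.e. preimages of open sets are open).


f is NOT continuous.

Compute f^{-1}(U) for each U ∈ τ_Y:
  U = ∅: f^{-1}(U) = ∅ ∈ τ_X ✓.
  U = {P}: f^{-1}(U) = {p46, p47} ∈ τ_X ✓.
  U = {Q}: f^{-1}(U) = {p45} ∉ τ_X ✗.
  U = {N, Q}: f^{-1}(U) = {p45, p48} ∉ τ_X ✗.
  U = {P, Q}: f^{-1}(U) = {p45, p46, p47} ∈ τ_X ✓.
  U = {N, P, Q}: f^{-1}(U) = {p45, p46, p47, p48} ∈ τ_X ✓.
  U = {O, P, Q}: f^{-1}(U) = {p45, p46, p47} ∈ τ_X ✓.
  U = {N, O, P, Q}: f^{-1}(U) = {p45, p46, p47, p48} ∈ τ_X ✓.
Found U = {Q} with f^{-1}(U) = {p45} not in τ_X. Therefore f is NOT continuous.


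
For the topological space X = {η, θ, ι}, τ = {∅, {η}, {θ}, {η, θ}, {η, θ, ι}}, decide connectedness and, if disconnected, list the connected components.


(X, τ) is connected.

Find clopen sets (U ∈ τ with X ∖ U ∈ τ):
  U = ∅, X ∖ U = {η, θ, ι} — both open, so U is clopen.
  U = {η, θ, ι}, X ∖ U = ∅ — both open, so U is clopen.
Only trivial clopens (∅ and X) exist, so (X, τ) is connected.
Compute connected components by grouping points that agree on all clopens:
  component: {η, θ, ι}


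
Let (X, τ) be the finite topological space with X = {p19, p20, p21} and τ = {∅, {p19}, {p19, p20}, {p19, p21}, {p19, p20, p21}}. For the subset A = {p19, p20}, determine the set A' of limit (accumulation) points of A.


A' = {p20, p21}

For each x ∈ X, list the open sets U ∈ τ with x ∈ U, then check whether U ∩ (A ∖ {x}) ≠ ∅ for every such U.
  x = p19: open {p19} ∋ x has {p19} ∩ (A ∖ {p19}) = ∅, so x is NOT a limit point.
  x = p20: opens ∋ x are {p19, p20}, {p19, p20, p21}; each meets A ∖ {p20}, so x IS a limit point.
  x = p21: opens ∋ x are {p19, p21}, {p19, p20, p21}; each meets A ∖ {p21}, so x IS a limit point.
Collecting: A' = {p20, p21}.


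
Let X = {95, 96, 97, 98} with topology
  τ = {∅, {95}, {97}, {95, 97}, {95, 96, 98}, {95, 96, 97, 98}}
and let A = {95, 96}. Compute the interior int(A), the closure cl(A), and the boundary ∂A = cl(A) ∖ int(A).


int(A) = {95}, cl(A) = {95, 96, 98}, ∂A = {96, 98}.

Closed sets in (X, τ) are complements of opens:
  closed(X, τ) = {∅, {97}, {96, 98}, {95, 96, 98}, {96, 97, 98}, {95, 96, 97, 98}}.
int(A) = ⋃ {U ∈ τ : U ⊆ A}. Opens contained in A: ∅, {95}.
Taking the union of these: int(A) = {95}.
cl(A) = ⋂ {C closed : A ⊆ C}. Closed sets containing A: {95, 96, 98}, {95, 96, 97, 98}.
Intersecting these: cl(A) = {95, 96, 98}.
∂A = cl(A) ∖ int(A) = {95, 96, 98} ∖ {95} = {96, 98}.


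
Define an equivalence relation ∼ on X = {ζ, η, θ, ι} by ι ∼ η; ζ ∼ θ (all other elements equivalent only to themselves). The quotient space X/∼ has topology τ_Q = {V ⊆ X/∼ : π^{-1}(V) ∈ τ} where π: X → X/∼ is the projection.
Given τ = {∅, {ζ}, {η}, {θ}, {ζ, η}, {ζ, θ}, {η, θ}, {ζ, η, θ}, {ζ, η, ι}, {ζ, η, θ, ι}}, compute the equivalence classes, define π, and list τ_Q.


X/∼ = {[ζ=θ], [η=ι]}; |τ_Q| = 3.

Equivalence classes: [ζ=θ], [η=ι].
Quotient map π: X → X/∼ sends ζ ↦ [ζ=θ], η ↦ [η=ι], θ ↦ [ζ=θ], ι ↦ [η=ι].
For each subset V ⊆ X/∼, compute π^{-1}(V) ⊆ X and check whether π^{-1}(V) ∈ τ. V is open in τ_Q iff π^{-1}(V) ∈ τ.
  V = {}: π^{-1}(V) = ∅ ∈ τ ✓.
  V = {[ζ=θ]}: π^{-1}(V) = {ζ, θ} ∈ τ ✓.
  V = {[η=ι]}: π^{-1}(V) = {η, ι} ∉ τ ✗.
  V = {[ζ=θ], [η=ι]}: π^{-1}(V) = {ζ, η, θ, ι} ∈ τ ✓.
Open sets in the quotient: τ_Q = {{}, {[ζ=θ]}, {[ζ=θ], [η=ι]}} (3 elements).


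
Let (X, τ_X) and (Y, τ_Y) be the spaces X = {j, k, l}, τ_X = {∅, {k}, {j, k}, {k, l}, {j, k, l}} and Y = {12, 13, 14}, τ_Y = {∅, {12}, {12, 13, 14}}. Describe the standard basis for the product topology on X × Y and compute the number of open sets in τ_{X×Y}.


Basis B = {∅ × ∅, {k} × {12}, {j, k} × {12}, {k, l} × {12}, {j, k, l} × {12}, {k} × {12, 13, 14}, {j, k} × {12, 13, 14}, {k, l} × {12, 13, 14}, {j, k, l} × {12, 13, 14}}; |τ_{X×Y}| = 14.

Enumerate products U × V with U ∈ τ_X, V ∈ τ_Y (deduplicated):
  ∅ × ∅ = {} (∅)
  {k} × {12} = {(k,12)}
  {j, k} × {12} = {(j,12), (k,12)}
  {k, l} × {12} = {(k,12), (l,12)}
  {j, k, l} × {12} = {(j,12), (k,12), (l,12)}
  {k} × {12, 13, 14} = {(k,12), (k,13), (k,14)}
  {j, k} × {12, 13, 14} = {(j,12), (j,13), (j,14), (k,12), (k,13), (k,14)}
  {k, l} × {12, 13, 14} = {(k,12), (k,13), (k,14), (l,12), (l,13), (l,14)}
  {j, k, l} × {12, 13, 14} = {(j,12), (j,13), (j,14), (k,12), (k,13), (k,14), (l,12), (l,13), (l,14)}
These 9 distinct sets form the basis B.
Close under arbitrary unions to get τ_{X×Y}; counting gives |τ_{X×Y}| = 14.


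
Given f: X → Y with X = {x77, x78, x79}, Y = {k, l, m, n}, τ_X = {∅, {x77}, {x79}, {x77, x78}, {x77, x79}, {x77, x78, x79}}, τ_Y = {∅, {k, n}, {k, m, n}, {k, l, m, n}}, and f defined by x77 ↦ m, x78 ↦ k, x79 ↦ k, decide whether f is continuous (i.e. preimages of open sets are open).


f is NOT continuous.

Compute f^{-1}(U) for each U ∈ τ_Y:
  U = ∅: f^{-1}(U) = ∅ ∈ τ_X ✓.
  U = {k, n}: f^{-1}(U) = {x78, x79} ∉ τ_X ✗.
  U = {k, m, n}: f^{-1}(U) = {x77, x78, x79} ∈ τ_X ✓.
  U = {k, l, m, n}: f^{-1}(U) = {x77, x78, x79} ∈ τ_X ✓.
Found U = {k, n} with f^{-1}(U) = {x78, x79} not in τ_X. Therefore f is NOT continuous.


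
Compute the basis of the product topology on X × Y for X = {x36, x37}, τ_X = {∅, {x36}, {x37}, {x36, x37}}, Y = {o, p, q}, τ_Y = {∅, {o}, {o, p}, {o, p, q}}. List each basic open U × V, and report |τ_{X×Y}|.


Basis B = {∅ × ∅, {x36} × {o}, {x37} × {o}, {x36} × {o, p}, {x36, x37} × {o}, {x37} × {o, p}, {x36} × {o, p, q}, {x37} × {o, p, q}, {x36, x37} × {o, p}, {x36, x37} × {o, p, q}}; |τ_{X×Y}| = 16.

Enumerate products U × V with U ∈ τ_X, V ∈ τ_Y (deduplicated):
  ∅ × ∅ = {} (∅)
  {x36} × {o} = {(x36,o)}
  {x37} × {o} = {(x37,o)}
  {x36} × {o, p} = {(x36,o), (x36,p)}
  {x36, x37} × {o} = {(x36,o), (x37,o)}
  {x37} × {o, p} = {(x37,o), (x37,p)}
  {x36} × {o, p, q} = {(x36,o), (x36,p), (x36,q)}
  {x37} × {o, p, q} = {(x37,o), (x37,p), (x37,q)}
  {x36, x37} × {o, p} = {(x36,o), (x36,p), (x37,o), (x37,p)}
  {x36, x37} × {o, p, q} = {(x36,o), (x36,p), (x36,q), (x37,o), (x37,p), (x37,q)}
These 10 distinct sets form the basis B.
Close under arbitrary unions to get τ_{X×Y}; counting gives |τ_{X×Y}| = 16.


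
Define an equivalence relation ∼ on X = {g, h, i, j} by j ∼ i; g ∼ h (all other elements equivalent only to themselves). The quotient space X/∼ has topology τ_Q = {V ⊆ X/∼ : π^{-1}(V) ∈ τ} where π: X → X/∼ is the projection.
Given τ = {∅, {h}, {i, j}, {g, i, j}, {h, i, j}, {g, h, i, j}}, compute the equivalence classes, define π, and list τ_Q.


X/∼ = {[g=h], [i=j]}; |τ_Q| = 3.

Equivalence classes: [g=h], [i=j].
Quotient map π: X → X/∼ sends g ↦ [g=h], h ↦ [g=h], i ↦ [i=j], j ↦ [i=j].
For each subset V ⊆ X/∼, compute π^{-1}(V) ⊆ X and check whether π^{-1}(V) ∈ τ. V is open in τ_Q iff π^{-1}(V) ∈ τ.
  V = {}: π^{-1}(V) = ∅ ∈ τ ✓.
  V = {[g=h]}: π^{-1}(V) = {g, h} ∉ τ ✗.
  V = {[i=j]}: π^{-1}(V) = {i, j} ∈ τ ✓.
  V = {[g=h], [i=j]}: π^{-1}(V) = {g, h, i, j} ∈ τ ✓.
Open sets in the quotient: τ_Q = {{}, {[i=j]}, {[g=h], [i=j]}} (3 elements).


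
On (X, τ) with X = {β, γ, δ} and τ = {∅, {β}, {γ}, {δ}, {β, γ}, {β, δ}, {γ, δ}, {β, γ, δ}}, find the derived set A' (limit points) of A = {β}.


A' = ∅

For each x ∈ X, list the open sets U ∈ τ with x ∈ U, then check whether U ∩ (A ∖ {x}) ≠ ∅ for every such U.
  x = β: open {β} ∋ x has {β} ∩ (A ∖ {β}) = ∅, so x is NOT a limit point.
  x = γ: open {γ} ∋ x has {γ} ∩ (A ∖ {γ}) = ∅, so x is NOT a limit point.
  x = δ: open {δ} ∋ x has {δ} ∩ (A ∖ {δ}) = ∅, so x is NOT a limit point.
Collecting: A' = ∅.


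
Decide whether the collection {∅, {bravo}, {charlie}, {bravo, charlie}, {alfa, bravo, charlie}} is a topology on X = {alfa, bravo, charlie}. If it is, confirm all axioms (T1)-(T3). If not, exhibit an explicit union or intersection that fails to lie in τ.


τ IS a topology on X.

Axiom (T1): ∅ ∈ τ? Yes; X ∈ τ? Yes.
Axiom (T2/T3): check pairwise unions and intersections of members of τ.
All pairwise intersections and unions checked — each lies in τ. Therefore τ satisfies (T1), (T2), (T3): it IS a topology on X.


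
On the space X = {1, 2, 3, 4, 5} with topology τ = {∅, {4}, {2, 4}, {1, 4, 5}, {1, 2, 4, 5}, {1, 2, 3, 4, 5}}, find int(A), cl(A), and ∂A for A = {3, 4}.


int(A) = {4}, cl(A) = {1, 2, 3, 4, 5}, ∂A = {1, 2, 3, 5}.

Closed sets in (X, τ) are complements of opens:
  closed(X, τ) = {∅, {3}, {2, 3}, {1, 3, 5}, {1, 2, 3, 5}, {1, 2, 3, 4, 5}}.
int(A) = ⋃ {U ∈ τ : U ⊆ A}. Opens contained in A: ∅, {4}.
Taking the union of these: int(A) = {4}.
cl(A) = ⋂ {C closed : A ⊆ C}. Closed sets containing A: {1, 2, 3, 4, 5}.
Intersecting these: cl(A) = {1, 2, 3, 4, 5}.
∂A = cl(A) ∖ int(A) = {1, 2, 3, 4, 5} ∖ {4} = {1, 2, 3, 5}.


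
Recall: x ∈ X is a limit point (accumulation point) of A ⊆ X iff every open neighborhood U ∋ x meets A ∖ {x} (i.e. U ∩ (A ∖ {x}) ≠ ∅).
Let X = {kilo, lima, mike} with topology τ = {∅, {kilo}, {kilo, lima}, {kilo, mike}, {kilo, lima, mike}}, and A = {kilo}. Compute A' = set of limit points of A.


A' = {lima, mike}

For each x ∈ X, list the open sets U ∈ τ with x ∈ U, then check whether U ∩ (A ∖ {x}) ≠ ∅ for every such U.
  x = kilo: open {kilo} ∋ x has {kilo} ∩ (A ∖ {kilo}) = ∅, so x is NOT a limit point.
  x = lima: opens ∋ x are {kilo, lima}, {kilo, lima, mike}; each meets A ∖ {lima}, so x IS a limit point.
  x = mike: opens ∋ x are {kilo, mike}, {kilo, lima, mike}; each meets A ∖ {mike}, so x IS a limit point.
Collecting: A' = {lima, mike}.


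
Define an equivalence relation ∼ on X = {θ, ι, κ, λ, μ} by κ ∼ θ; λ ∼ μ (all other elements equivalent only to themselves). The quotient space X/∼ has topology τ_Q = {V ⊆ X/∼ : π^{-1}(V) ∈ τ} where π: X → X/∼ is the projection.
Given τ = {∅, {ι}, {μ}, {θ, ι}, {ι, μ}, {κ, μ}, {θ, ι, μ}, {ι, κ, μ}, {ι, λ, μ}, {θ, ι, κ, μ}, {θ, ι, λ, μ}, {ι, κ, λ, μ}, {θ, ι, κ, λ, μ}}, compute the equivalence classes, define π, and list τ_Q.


X/∼ = {[θ=κ], [ι], [λ=μ]}; |τ_Q| = 4.

Equivalence classes: [θ=κ], [ι], [λ=μ].
Quotient map π: X → X/∼ sends θ ↦ [θ=κ], ι ↦ [ι], κ ↦ [θ=κ], λ ↦ [λ=μ], μ ↦ [λ=μ].
For each subset V ⊆ X/∼, compute π^{-1}(V) ⊆ X and check whether π^{-1}(V) ∈ τ. V is open in τ_Q iff π^{-1}(V) ∈ τ.
  V = {}: π^{-1}(V) = ∅ ∈ τ ✓.
  V = {[θ=κ]}: π^{-1}(V) = {θ, κ} ∉ τ ✗.
  V = {[ι]}: π^{-1}(V) = {ι} ∈ τ ✓.
  V = {[θ=κ], [ι]}: π^{-1}(V) = {θ, ι, κ} ∉ τ ✗.
  V = {[λ=μ]}: π^{-1}(V) = {λ, μ} ∉ τ ✗.
  V = {[θ=κ], [λ=μ]}: π^{-1}(V) = {θ, κ, λ, μ} ∉ τ ✗.
  V = {[ι], [λ=μ]}: π^{-1}(V) = {ι, λ, μ} ∈ τ ✓.
  V = {[θ=κ], [ι], [λ=μ]}: π^{-1}(V) = {θ, ι, κ, λ, μ} ∈ τ ✓.
Open sets in the quotient: τ_Q = {{}, {[ι]}, {[ι], [λ=μ]}, {[θ=κ], [ι], [λ=μ]}} (4 elements).


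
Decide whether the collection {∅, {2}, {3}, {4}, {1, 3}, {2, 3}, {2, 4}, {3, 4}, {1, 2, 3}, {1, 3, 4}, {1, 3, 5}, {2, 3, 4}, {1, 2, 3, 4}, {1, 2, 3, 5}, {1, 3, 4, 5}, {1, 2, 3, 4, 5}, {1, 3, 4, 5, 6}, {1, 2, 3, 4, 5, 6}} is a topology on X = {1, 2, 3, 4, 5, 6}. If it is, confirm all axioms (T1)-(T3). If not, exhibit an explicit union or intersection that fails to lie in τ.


τ IS a topology on X.

Axiom (T1): ∅ ∈ τ? Yes; X ∈ τ? Yes.
Axiom (T2/T3): check pairwise unions and intersections of members of τ.
All pairwise intersections and unions checked — each lies in τ. Therefore τ satisfies (T1), (T2), (T3): it IS a topology on X.


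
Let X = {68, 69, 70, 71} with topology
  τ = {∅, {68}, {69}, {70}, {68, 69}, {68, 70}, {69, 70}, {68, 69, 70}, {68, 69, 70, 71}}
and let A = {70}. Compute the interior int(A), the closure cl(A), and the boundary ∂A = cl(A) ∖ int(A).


int(A) = {70}, cl(A) = {70, 71}, ∂A = {71}.

Closed sets in (X, τ) are complements of opens:
  closed(X, τ) = {∅, {71}, {68, 71}, {69, 71}, {70, 71}, {68, 69, 71}, {68, 70, 71}, {69, 70, 71}, {68, 69, 70, 71}}.
int(A) = ⋃ {U ∈ τ : U ⊆ A}. Opens contained in A: ∅, {70}.
Taking the union of these: int(A) = {70}.
cl(A) = ⋂ {C closed : A ⊆ C}. Closed sets containing A: {70, 71}, {68, 70, 71}, {69, 70, 71}, {68, 69, 70, 71}.
Intersecting these: cl(A) = {70, 71}.
∂A = cl(A) ∖ int(A) = {70, 71} ∖ {70} = {71}.


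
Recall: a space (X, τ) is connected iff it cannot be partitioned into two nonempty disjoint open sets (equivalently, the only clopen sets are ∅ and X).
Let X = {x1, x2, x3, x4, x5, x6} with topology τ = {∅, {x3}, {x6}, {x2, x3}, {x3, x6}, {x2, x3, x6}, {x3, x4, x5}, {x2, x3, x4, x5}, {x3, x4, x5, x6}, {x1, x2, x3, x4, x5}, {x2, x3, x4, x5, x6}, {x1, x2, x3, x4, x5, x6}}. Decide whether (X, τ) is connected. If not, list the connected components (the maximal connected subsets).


(X, τ) is disconnected; components = [{x6}, {x1, x2, x3, x4, x5}].

Find clopen sets (U ∈ τ with X ∖ U ∈ τ):
  U = ∅, X ∖ U = {x1, x2, x3, x4, x5, x6} — both open, so U is clopen.
  U = {x6}, X ∖ U = {x1, x2, x3, x4, x5} — both open, so U is clopen.
  U = {x1, x2, x3, x4, x5}, X ∖ U = {x6} — both open, so U is clopen.
  U = {x1, x2, x3, x4, x5, x6}, X ∖ U = ∅ — both open, so U is clopen.
Nontrivial clopen(s) exist: e.g. {x6}. So (X, τ) is disconnected.
Compute connected components by grouping points that agree on all clopens:
  component: {x6}
  component: {x1, x2, x3, x4, x5}


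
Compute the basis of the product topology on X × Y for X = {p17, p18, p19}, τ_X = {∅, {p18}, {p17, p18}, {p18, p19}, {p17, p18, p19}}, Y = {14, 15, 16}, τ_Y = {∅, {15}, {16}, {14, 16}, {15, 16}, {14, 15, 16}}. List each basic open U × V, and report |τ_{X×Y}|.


Basis B = {∅ × ∅, {p18} × {15}, {p18} × {16}, {p17, p18} × {15}, {p17, p18} × {16}, {p18} × {14, 16}, {p18} × {15, 16}, {p18, p19} × {15}, {p18, p19} × {16}, {p17, p18, p19} × {15}, {p17, p18, p19} × {16}, {p18} × {14, 15, 16}, {p17, p18} × {14, 16}, {p17, p18} × {15, 16}, {p18, p19} × {14, 16}, {p18, p19} × {15, 16}, {p17, p18} × {14, 15, 16}, {p17, p18, p19} × {14, 16}, {p17, p18, p19} × {15, 16}, {p18, p19} × {14, 15, 16}, {p17, p18, p19} × {14, 15, 16}}; |τ_{X×Y}| = 70.

Enumerate products U × V with U ∈ τ_X, V ∈ τ_Y (deduplicated):
  ∅ × ∅ = {} (∅)
  {p18} × {15} = {(p18,15)}
  {p18} × {16} = {(p18,16)}
  {p17, p18} × {15} = {(p17,15), (p18,15)}
  {p17, p18} × {16} = {(p17,16), (p18,16)}
  {p18} × {14, 16} = {(p18,14), (p18,16)}
  {p18} × {15, 16} = {(p18,15), (p18,16)}
  {p18, p19} × {15} = {(p18,15), (p19,15)}
  {p18, p19} × {16} = {(p18,16), (p19,16)}
  {p17, p18, p19} × {15} = {(p17,15), (p18,15), (p19,15)}
  {p17, p18, p19} × {16} = {(p17,16), (p18,16), (p19,16)}
  {p18} × {14, 15, 16} = {(p18,14), (p18,15), (p18,16)}
  {p17, p18} × {14, 16} = {(p17,14), (p17,16), (p18,14), (p18,16)}
  {p17, p18} × {15, 16} = {(p17,15), (p17,16), (p18,15), (p18,16)}
  {p18, p19} × {14, 16} = {(p18,14), (p18,16), (p19,14), (p19,16)}
  {p18, p19} × {15, 16} = {(p18,15), (p18,16), (p19,15), (p19,16)}
  {p17, p18} × {14, 15, 16} = {(p17,14), (p17,15), (p17,16), (p18,14), (p18,15), (p18,16)}
  {p17, p18, p19} × {14, 16} = {(p17,14), (p17,16), (p18,14), (p18,16), (p19,14), (p19,16)}
  {p17, p18, p19} × {15, 16} = {(p17,15), (p17,16), (p18,15), (p18,16), (p19,15), (p19,16)}
  {p18, p19} × {14, 15, 16} = {(p18,14), (p18,15), (p18,16), (p19,14), (p19,15), (p19,16)}
  {p17, p18, p19} × {14, 15, 16} = {(p17,14), (p17,15), (p17,16), (p18,14), (p18,15), (p18,16), (p19,14), (p19,15), (p19,16)}
These 21 distinct sets form the basis B.
Close under arbitrary unions to get τ_{X×Y}; counting gives |τ_{X×Y}| = 70.


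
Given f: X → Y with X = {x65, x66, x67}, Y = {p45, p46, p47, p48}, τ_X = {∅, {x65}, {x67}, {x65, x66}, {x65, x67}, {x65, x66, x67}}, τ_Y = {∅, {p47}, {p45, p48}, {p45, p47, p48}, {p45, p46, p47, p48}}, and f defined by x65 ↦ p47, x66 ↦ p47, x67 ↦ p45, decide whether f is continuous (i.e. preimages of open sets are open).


f IS continuous.

Compute f^{-1}(U) for each U ∈ τ_Y:
  U = ∅: f^{-1}(U) = ∅ ∈ τ_X ✓.
  U = {p47}: f^{-1}(U) = {x65, x66} ∈ τ_X ✓.
  U = {p45, p48}: f^{-1}(U) = {x67} ∈ τ_X ✓.
  U = {p45, p47, p48}: f^{-1}(U) = {x65, x66, x67} ∈ τ_X ✓.
  U = {p45, p46, p47, p48}: f^{-1}(U) = {x65, x66, x67} ∈ τ_X ✓.
Every preimage lies in τ_X, so f IS continuous.


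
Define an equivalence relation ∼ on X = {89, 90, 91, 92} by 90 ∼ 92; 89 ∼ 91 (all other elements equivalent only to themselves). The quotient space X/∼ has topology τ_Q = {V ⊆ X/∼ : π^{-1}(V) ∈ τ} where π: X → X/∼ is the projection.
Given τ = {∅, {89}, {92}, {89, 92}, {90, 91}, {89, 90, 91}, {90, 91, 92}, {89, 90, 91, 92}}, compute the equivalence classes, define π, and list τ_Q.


X/∼ = {[89=91], [90=92]}; |τ_Q| = 2.

Equivalence classes: [89=91], [90=92].
Quotient map π: X → X/∼ sends 89 ↦ [89=91], 90 ↦ [90=92], 91 ↦ [89=91], 92 ↦ [90=92].
For each subset V ⊆ X/∼, compute π^{-1}(V) ⊆ X and check whether π^{-1}(V) ∈ τ. V is open in τ_Q iff π^{-1}(V) ∈ τ.
  V = {}: π^{-1}(V) = ∅ ∈ τ ✓.
  V = {[89=91]}: π^{-1}(V) = {89, 91} ∉ τ ✗.
  V = {[90=92]}: π^{-1}(V) = {90, 92} ∉ τ ✗.
  V = {[89=91], [90=92]}: π^{-1}(V) = {89, 90, 91, 92} ∈ τ ✓.
Open sets in the quotient: τ_Q = {{}, {[89=91], [90=92]}} (2 elements).


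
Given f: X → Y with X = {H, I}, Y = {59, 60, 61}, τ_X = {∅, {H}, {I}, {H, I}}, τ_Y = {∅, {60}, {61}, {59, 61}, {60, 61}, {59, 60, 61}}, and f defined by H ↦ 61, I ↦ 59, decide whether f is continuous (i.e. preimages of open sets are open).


f IS continuous.

Compute f^{-1}(U) for each U ∈ τ_Y:
  U = ∅: f^{-1}(U) = ∅ ∈ τ_X ✓.
  U = {60}: f^{-1}(U) = ∅ ∈ τ_X ✓.
  U = {61}: f^{-1}(U) = {H} ∈ τ_X ✓.
  U = {59, 61}: f^{-1}(U) = {H, I} ∈ τ_X ✓.
  U = {60, 61}: f^{-1}(U) = {H} ∈ τ_X ✓.
  U = {59, 60, 61}: f^{-1}(U) = {H, I} ∈ τ_X ✓.
Every preimage lies in τ_X, so f IS continuous.


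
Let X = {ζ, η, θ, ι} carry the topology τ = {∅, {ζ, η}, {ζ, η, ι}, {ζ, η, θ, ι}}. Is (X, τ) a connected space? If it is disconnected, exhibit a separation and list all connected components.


(X, τ) is connected.

Find clopen sets (U ∈ τ with X ∖ U ∈ τ):
  U = ∅, X ∖ U = {ζ, η, θ, ι} — both open, so U is clopen.
  U = {ζ, η, θ, ι}, X ∖ U = ∅ — both open, so U is clopen.
Only trivial clopens (∅ and X) exist, so (X, τ) is connected.
Compute connected components by grouping points that agree on all clopens:
  component: {ζ, η, θ, ι}


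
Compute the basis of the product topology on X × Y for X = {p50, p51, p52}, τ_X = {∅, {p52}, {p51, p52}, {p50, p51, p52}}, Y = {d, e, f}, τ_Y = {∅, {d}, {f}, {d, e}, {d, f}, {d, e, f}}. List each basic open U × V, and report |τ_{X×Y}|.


Basis B = {∅ × ∅, {p52} × {d}, {p52} × {f}, {p51, p52} × {d}, {p51, p52} × {f}, {p52} × {d, e}, {p52} × {d, f}, {p50, p51, p52} × {d}, {p50, p51, p52} × {f}, {p52} × {d, e, f}, {p51, p52} × {d, e}, {p51, p52} × {d, f}, {p50, p51, p52} × {d, e}, {p50, p51, p52} × {d, f}, {p51, p52} × {d, e, f}, {p50, p51, p52} × {d, e, f}}; |τ_{X×Y}| = 40.

Enumerate products U × V with U ∈ τ_X, V ∈ τ_Y (deduplicated):
  ∅ × ∅ = {} (∅)
  {p52} × {d} = {(p52,d)}
  {p52} × {f} = {(p52,f)}
  {p51, p52} × {d} = {(p51,d), (p52,d)}
  {p51, p52} × {f} = {(p51,f), (p52,f)}
  {p52} × {d, e} = {(p52,d), (p52,e)}
  {p52} × {d, f} = {(p52,d), (p52,f)}
  {p50, p51, p52} × {d} = {(p50,d), (p51,d), (p52,d)}
  {p50, p51, p52} × {f} = {(p50,f), (p51,f), (p52,f)}
  {p52} × {d, e, f} = {(p52,d), (p52,e), (p52,f)}
  {p51, p52} × {d, e} = {(p51,d), (p51,e), (p52,d), (p52,e)}
  {p51, p52} × {d, f} = {(p51,d), (p51,f), (p52,d), (p52,f)}
  {p50, p51, p52} × {d, e} = {(p50,d), (p50,e), (p51,d), (p51,e), (p52,d), (p52,e)}
  {p50, p51, p52} × {d, f} = {(p50,d), (p50,f), (p51,d), (p51,f), (p52,d), (p52,f)}
  {p51, p52} × {d, e, f} = {(p51,d), (p51,e), (p51,f), (p52,d), (p52,e), (p52,f)}
  {p50, p51, p52} × {d, e, f} = {(p50,d), (p50,e), (p50,f), (p51,d), (p51,e), (p51,f), (p52,d), (p52,e), (p52,f)}
These 16 distinct sets form the basis B.
Close under arbitrary unions to get τ_{X×Y}; counting gives |τ_{X×Y}| = 40.


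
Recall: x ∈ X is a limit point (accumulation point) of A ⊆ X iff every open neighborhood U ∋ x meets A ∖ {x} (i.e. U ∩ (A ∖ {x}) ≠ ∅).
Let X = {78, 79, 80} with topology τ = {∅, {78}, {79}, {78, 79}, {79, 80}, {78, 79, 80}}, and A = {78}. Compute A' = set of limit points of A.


A' = ∅

For each x ∈ X, list the open sets U ∈ τ with x ∈ U, then check whether U ∩ (A ∖ {x}) ≠ ∅ for every such U.
  x = 78: open {78} ∋ x has {78} ∩ (A ∖ {78}) = ∅, so x is NOT a limit point.
  x = 79: open {79} ∋ x has {79} ∩ (A ∖ {79}) = ∅, so x is NOT a limit point.
  x = 80: open {79, 80} ∋ x has {79, 80} ∩ (A ∖ {80}) = ∅, so x is NOT a limit point.
Collecting: A' = ∅.


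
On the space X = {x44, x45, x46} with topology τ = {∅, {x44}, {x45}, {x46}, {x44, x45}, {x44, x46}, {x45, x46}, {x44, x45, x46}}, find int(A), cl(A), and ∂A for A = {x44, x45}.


int(A) = {x44, x45}, cl(A) = {x44, x45}, ∂A = ∅.

Closed sets in (X, τ) are complements of opens:
  closed(X, τ) = {∅, {x44}, {x45}, {x46}, {x44, x45}, {x44, x46}, {x45, x46}, {x44, x45, x46}}.
int(A) = ⋃ {U ∈ τ : U ⊆ A}. Opens contained in A: ∅, {x44}, {x45}, {x44, x45}.
Taking the union of these: int(A) = {x44, x45}.
cl(A) = ⋂ {C closed : A ⊆ C}. Closed sets containing A: {x44, x45}, {x44, x45, x46}.
Intersecting these: cl(A) = {x44, x45}.
∂A = cl(A) ∖ int(A) = {x44, x45} ∖ {x44, x45} = ∅.


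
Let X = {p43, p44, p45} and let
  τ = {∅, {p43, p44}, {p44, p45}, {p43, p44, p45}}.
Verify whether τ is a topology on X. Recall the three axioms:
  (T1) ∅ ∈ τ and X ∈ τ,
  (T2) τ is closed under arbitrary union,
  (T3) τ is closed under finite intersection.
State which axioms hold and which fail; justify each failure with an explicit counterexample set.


τ is NOT a topology on X.

Axiom (T1): ∅ ∈ τ? Yes; X ∈ τ? Yes.
Axiom (T2/T3): check pairwise unions and intersections of members of τ.
Counterexample for (T3): {p43, p44} ∩ {p44, p45} = {p44} ∉ τ. Therefore τ is NOT a topology.


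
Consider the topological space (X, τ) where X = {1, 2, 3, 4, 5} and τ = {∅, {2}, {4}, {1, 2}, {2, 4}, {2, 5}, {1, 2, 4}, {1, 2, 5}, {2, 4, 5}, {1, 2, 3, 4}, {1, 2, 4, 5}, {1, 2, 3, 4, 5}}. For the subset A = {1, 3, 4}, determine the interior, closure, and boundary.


int(A) = {4}, cl(A) = {1, 3, 4}, ∂A = {1, 3}.

Closed sets in (X, τ) are complements of opens:
  closed(X, τ) = {∅, {3}, {5}, {1, 3}, {3, 4}, {3, 5}, {1, 3, 4}, {1, 3, 5}, {3, 4, 5}, {1, 2, 3, 5}, {1, 3, 4, 5}, {1, 2, 3, 4, 5}}.
int(A) = ⋃ {U ∈ τ : U ⊆ A}. Opens contained in A: ∅, {4}.
Taking the union of these: int(A) = {4}.
cl(A) = ⋂ {C closed : A ⊆ C}. Closed sets containing A: {1, 3, 4}, {1, 3, 4, 5}, {1, 2, 3, 4, 5}.
Intersecting these: cl(A) = {1, 3, 4}.
∂A = cl(A) ∖ int(A) = {1, 3, 4} ∖ {4} = {1, 3}.


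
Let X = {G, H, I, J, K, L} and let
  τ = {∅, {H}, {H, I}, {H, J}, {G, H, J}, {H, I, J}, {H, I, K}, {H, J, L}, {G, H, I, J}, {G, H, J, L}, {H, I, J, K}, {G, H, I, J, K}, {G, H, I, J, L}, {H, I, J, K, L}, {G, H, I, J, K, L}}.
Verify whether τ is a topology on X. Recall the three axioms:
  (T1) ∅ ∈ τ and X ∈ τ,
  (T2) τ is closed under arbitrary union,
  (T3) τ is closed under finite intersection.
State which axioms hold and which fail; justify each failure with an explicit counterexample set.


τ is NOT a topology on X.

Axiom (T1): ∅ ∈ τ? Yes; X ∈ τ? Yes.
Axiom (T2/T3): check pairwise unions and intersections of members of τ.
Counterexample for (T2): {H, I} ∪ {H, J, L} = {H, I, J, L} ∉ τ. Therefore τ is NOT a topology.


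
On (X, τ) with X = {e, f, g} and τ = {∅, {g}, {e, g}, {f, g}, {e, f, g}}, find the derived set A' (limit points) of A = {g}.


A' = {e, f}

For each x ∈ X, list the open sets U ∈ τ with x ∈ U, then check whether U ∩ (A ∖ {x}) ≠ ∅ for every such U.
  x = e: opens ∋ x are {e, g}, {e, f, g}; each meets A ∖ {e}, so x IS a limit point.
  x = f: opens ∋ x are {f, g}, {e, f, g}; each meets A ∖ {f}, so x IS a limit point.
  x = g: open {g} ∋ x has {g} ∩ (A ∖ {g}) = ∅, so x is NOT a limit point.
Collecting: A' = {e, f}.


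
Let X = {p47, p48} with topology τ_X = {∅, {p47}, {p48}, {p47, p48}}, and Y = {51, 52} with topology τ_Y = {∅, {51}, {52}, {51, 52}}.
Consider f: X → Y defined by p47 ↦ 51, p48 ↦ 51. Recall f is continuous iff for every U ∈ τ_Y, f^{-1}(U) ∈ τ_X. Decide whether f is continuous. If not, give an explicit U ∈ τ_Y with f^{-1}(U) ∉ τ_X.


f IS continuous.

Compute f^{-1}(U) for each U ∈ τ_Y:
  U = ∅: f^{-1}(U) = ∅ ∈ τ_X ✓.
  U = {51}: f^{-1}(U) = {p47, p48} ∈ τ_X ✓.
  U = {52}: f^{-1}(U) = ∅ ∈ τ_X ✓.
  U = {51, 52}: f^{-1}(U) = {p47, p48} ∈ τ_X ✓.
Every preimage lies in τ_X, so f IS continuous.


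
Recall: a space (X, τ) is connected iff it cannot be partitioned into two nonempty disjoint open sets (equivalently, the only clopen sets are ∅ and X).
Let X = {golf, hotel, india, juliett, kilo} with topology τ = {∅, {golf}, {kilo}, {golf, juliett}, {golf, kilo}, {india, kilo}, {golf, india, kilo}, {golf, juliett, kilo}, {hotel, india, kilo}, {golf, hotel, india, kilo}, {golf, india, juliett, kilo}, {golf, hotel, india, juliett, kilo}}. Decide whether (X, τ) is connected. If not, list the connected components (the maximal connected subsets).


(X, τ) is disconnected; components = [{golf, juliett}, {hotel, india, kilo}].

Find clopen sets (U ∈ τ with X ∖ U ∈ τ):
  U = ∅, X ∖ U = {golf, hotel, india, juliett, kilo} — both open, so U is clopen.
  U = {golf, juliett}, X ∖ U = {hotel, india, kilo} — both open, so U is clopen.
  U = {hotel, india, kilo}, X ∖ U = {golf, juliett} — both open, so U is clopen.
  U = {golf, hotel, india, juliett, kilo}, X ∖ U = ∅ — both open, so U is clopen.
Nontrivial clopen(s) exist: e.g. {golf, juliett}. So (X, τ) is disconnected.
Compute connected components by grouping points that agree on all clopens:
  component: {golf, juliett}
  component: {hotel, india, kilo}


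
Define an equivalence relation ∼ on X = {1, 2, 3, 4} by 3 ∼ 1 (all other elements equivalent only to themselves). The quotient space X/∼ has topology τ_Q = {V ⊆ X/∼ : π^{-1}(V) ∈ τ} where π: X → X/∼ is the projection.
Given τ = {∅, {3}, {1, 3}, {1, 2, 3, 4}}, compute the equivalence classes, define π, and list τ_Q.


X/∼ = {[1=3], [2], [4]}; |τ_Q| = 3.

Equivalence classes: [1=3], [2], [4].
Quotient map π: X → X/∼ sends 1 ↦ [1=3], 2 ↦ [2], 3 ↦ [1=3], 4 ↦ [4].
For each subset V ⊆ X/∼, compute π^{-1}(V) ⊆ X and check whether π^{-1}(V) ∈ τ. V is open in τ_Q iff π^{-1}(V) ∈ τ.
  V = {}: π^{-1}(V) = ∅ ∈ τ ✓.
  V = {[1=3]}: π^{-1}(V) = {1, 3} ∈ τ ✓.
  V = {[2]}: π^{-1}(V) = {2} ∉ τ ✗.
  V = {[1=3], [2]}: π^{-1}(V) = {1, 2, 3} ∉ τ ✗.
  V = {[4]}: π^{-1}(V) = {4} ∉ τ ✗.
  V = {[1=3], [4]}: π^{-1}(V) = {1, 3, 4} ∉ τ ✗.
  V = {[2], [4]}: π^{-1}(V) = {2, 4} ∉ τ ✗.
  V = {[1=3], [2], [4]}: π^{-1}(V) = {1, 2, 3, 4} ∈ τ ✓.
Open sets in the quotient: τ_Q = {{}, {[1=3]}, {[1=3], [2], [4]}} (3 elements).


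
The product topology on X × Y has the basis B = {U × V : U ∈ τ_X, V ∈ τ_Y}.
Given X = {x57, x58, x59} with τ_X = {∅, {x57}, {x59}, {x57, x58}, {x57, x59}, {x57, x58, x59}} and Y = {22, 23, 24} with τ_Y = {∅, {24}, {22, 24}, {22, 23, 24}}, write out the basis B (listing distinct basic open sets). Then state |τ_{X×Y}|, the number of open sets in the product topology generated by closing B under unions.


Basis B = {∅ × ∅, {x57} × {24}, {x59} × {24}, {x57} × {22, 24}, {x57, x58} × {24}, {x57, x59} × {24}, {x59} × {22, 24}, {x57} × {22, 23, 24}, {x57, x58, x59} × {24}, {x59} × {22, 23, 24}, {x57, x58} × {22, 24}, {x57, x59} × {22, 24}, {x57, x58} × {22, 23, 24}, {x57, x59} × {22, 23, 24}, {x57, x58, x59} × {22, 24}, {x57, x58, x59} × {22, 23, 24}}; |τ_{X×Y}| = 40.

Enumerate products U × V with U ∈ τ_X, V ∈ τ_Y (deduplicated):
  ∅ × ∅ = {} (∅)
  {x57} × {24} = {(x57,24)}
  {x59} × {24} = {(x59,24)}
  {x57} × {22, 24} = {(x57,22), (x57,24)}
  {x57, x58} × {24} = {(x57,24), (x58,24)}
  {x57, x59} × {24} = {(x57,24), (x59,24)}
  {x59} × {22, 24} = {(x59,22), (x59,24)}
  {x57} × {22, 23, 24} = {(x57,22), (x57,23), (x57,24)}
  {x57, x58, x59} × {24} = {(x57,24), (x58,24), (x59,24)}
  {x59} × {22, 23, 24} = {(x59,22), (x59,23), (x59,24)}
  {x57, x58} × {22, 24} = {(x57,22), (x57,24), (x58,22), (x58,24)}
  {x57, x59} × {22, 24} = {(x57,22), (x57,24), (x59,22), (x59,24)}
  {x57, x58} × {22, 23, 24} = {(x57,22), (x57,23), (x57,24), (x58,22), (x58,23), (x58,24)}
  {x57, x59} × {22, 23, 24} = {(x57,22), (x57,23), (x57,24), (x59,22), (x59,23), (x59,24)}
  {x57, x58, x59} × {22, 24} = {(x57,22), (x57,24), (x58,22), (x58,24), (x59,22), (x59,24)}
  {x57, x58, x59} × {22, 23, 24} = {(x57,22), (x57,23), (x57,24), (x58,22), (x58,23), (x58,24), (x59,22), (x59,23), (x59,24)}
These 16 distinct sets form the basis B.
Close under arbitrary unions to get τ_{X×Y}; counting gives |τ_{X×Y}| = 40.


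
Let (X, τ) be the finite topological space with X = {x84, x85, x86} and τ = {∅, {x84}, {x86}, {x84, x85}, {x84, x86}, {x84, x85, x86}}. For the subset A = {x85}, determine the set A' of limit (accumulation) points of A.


A' = ∅

For each x ∈ X, list the open sets U ∈ τ with x ∈ U, then check whether U ∩ (A ∖ {x}) ≠ ∅ for every such U.
  x = x84: open {x84} ∋ x has {x84} ∩ (A ∖ {x84}) = ∅, so x is NOT a limit point.
  x = x85: open {x84, x85} ∋ x has {x84, x85} ∩ (A ∖ {x85}) = ∅, so x is NOT a limit point.
  x = x86: open {x86} ∋ x has {x86} ∩ (A ∖ {x86}) = ∅, so x is NOT a limit point.
Collecting: A' = ∅.


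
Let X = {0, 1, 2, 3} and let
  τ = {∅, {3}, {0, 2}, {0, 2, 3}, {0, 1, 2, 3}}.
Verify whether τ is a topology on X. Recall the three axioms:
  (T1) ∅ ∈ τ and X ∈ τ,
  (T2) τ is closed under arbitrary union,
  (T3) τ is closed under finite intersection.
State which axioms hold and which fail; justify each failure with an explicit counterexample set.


τ IS a topology on X.

Axiom (T1): ∅ ∈ τ? Yes; X ∈ τ? Yes.
Axiom (T2/T3): check pairwise unions and intersections of members of τ.
All pairwise intersections and unions checked — each lies in τ. Therefore τ satisfies (T1), (T2), (T3): it IS a topology on X.


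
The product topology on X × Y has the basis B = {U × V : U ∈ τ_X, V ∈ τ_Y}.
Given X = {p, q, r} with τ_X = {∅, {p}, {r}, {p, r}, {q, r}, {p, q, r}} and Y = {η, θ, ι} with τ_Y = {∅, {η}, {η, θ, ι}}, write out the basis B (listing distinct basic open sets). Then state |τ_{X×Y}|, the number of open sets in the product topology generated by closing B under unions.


Basis B = {∅ × ∅, {p} × {η}, {r} × {η}, {p, r} × {η}, {q, r} × {η}, {p} × {η, θ, ι}, {p, q, r} × {η}, {r} × {η, θ, ι}, {p, r} × {η, θ, ι}, {q, r} × {η, θ, ι}, {p, q, r} × {η, θ, ι}}; |τ_{X×Y}| = 18.

Enumerate products U × V with U ∈ τ_X, V ∈ τ_Y (deduplicated):
  ∅ × ∅ = {} (∅)
  {p} × {η} = {(p,η)}
  {r} × {η} = {(r,η)}
  {p, r} × {η} = {(p,η), (r,η)}
  {q, r} × {η} = {(q,η), (r,η)}
  {p} × {η, θ, ι} = {(p,η), (p,θ), (p,ι)}
  {p, q, r} × {η} = {(p,η), (q,η), (r,η)}
  {r} × {η, θ, ι} = {(r,η), (r,θ), (r,ι)}
  {p, r} × {η, θ, ι} = {(p,η), (p,θ), (p,ι), (r,η), (r,θ), (r,ι)}
  {q, r} × {η, θ, ι} = {(q,η), (q,θ), (q,ι), (r,η), (r,θ), (r,ι)}
  {p, q, r} × {η, θ, ι} = {(p,η), (p,θ), (p,ι), (q,η), (q,θ), (q,ι), (r,η), (r,θ), (r,ι)}
These 11 distinct sets form the basis B.
Close under arbitrary unions to get τ_{X×Y}; counting gives |τ_{X×Y}| = 18.


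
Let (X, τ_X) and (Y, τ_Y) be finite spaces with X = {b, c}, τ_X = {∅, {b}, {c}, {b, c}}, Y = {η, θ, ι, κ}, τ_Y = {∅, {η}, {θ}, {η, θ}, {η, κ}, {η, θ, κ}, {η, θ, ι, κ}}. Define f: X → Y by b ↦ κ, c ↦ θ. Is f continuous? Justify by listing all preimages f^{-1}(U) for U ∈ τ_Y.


f IS continuous.

Compute f^{-1}(U) for each U ∈ τ_Y:
  U = ∅: f^{-1}(U) = ∅ ∈ τ_X ✓.
  U = {η}: f^{-1}(U) = ∅ ∈ τ_X ✓.
  U = {θ}: f^{-1}(U) = {c} ∈ τ_X ✓.
  U = {η, θ}: f^{-1}(U) = {c} ∈ τ_X ✓.
  U = {η, κ}: f^{-1}(U) = {b} ∈ τ_X ✓.
  U = {η, θ, κ}: f^{-1}(U) = {b, c} ∈ τ_X ✓.
  U = {η, θ, ι, κ}: f^{-1}(U) = {b, c} ∈ τ_X ✓.
Every preimage lies in τ_X, so f IS continuous.


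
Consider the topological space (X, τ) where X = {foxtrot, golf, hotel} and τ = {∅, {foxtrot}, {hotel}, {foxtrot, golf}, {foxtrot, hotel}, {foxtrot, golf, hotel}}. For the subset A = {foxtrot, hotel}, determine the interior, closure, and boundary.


int(A) = {foxtrot, hotel}, cl(A) = {foxtrot, golf, hotel}, ∂A = {golf}.

Closed sets in (X, τ) are complements of opens:
  closed(X, τ) = {∅, {golf}, {hotel}, {foxtrot, golf}, {golf, hotel}, {foxtrot, golf, hotel}}.
int(A) = ⋃ {U ∈ τ : U ⊆ A}. Opens contained in A: ∅, {foxtrot}, {hotel}, {foxtrot, hotel}.
Taking the union of these: int(A) = {foxtrot, hotel}.
cl(A) = ⋂ {C closed : A ⊆ C}. Closed sets containing A: {foxtrot, golf, hotel}.
Intersecting these: cl(A) = {foxtrot, golf, hotel}.
∂A = cl(A) ∖ int(A) = {foxtrot, golf, hotel} ∖ {foxtrot, hotel} = {golf}.


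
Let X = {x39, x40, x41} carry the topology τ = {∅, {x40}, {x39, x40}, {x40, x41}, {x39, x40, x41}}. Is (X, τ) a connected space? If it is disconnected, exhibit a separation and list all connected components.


(X, τ) is connected.

Find clopen sets (U ∈ τ with X ∖ U ∈ τ):
  U = ∅, X ∖ U = {x39, x40, x41} — both open, so U is clopen.
  U = {x39, x40, x41}, X ∖ U = ∅ — both open, so U is clopen.
Only trivial clopens (∅ and X) exist, so (X, τ) is connected.
Compute connected components by grouping points that agree on all clopens:
  component: {x39, x40, x41}


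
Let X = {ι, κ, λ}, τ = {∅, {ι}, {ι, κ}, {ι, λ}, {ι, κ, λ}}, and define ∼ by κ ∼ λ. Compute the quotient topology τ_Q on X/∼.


X/∼ = {[ι], [κ=λ]}; |τ_Q| = 3.

Equivalence classes: [ι], [κ=λ].
Quotient map π: X → X/∼ sends ι ↦ [ι], κ ↦ [κ=λ], λ ↦ [κ=λ].
For each subset V ⊆ X/∼, compute π^{-1}(V) ⊆ X and check whether π^{-1}(V) ∈ τ. V is open in τ_Q iff π^{-1}(V) ∈ τ.
  V = {}: π^{-1}(V) = ∅ ∈ τ ✓.
  V = {[ι]}: π^{-1}(V) = {ι} ∈ τ ✓.
  V = {[κ=λ]}: π^{-1}(V) = {κ, λ} ∉ τ ✗.
  V = {[ι], [κ=λ]}: π^{-1}(V) = {ι, κ, λ} ∈ τ ✓.
Open sets in the quotient: τ_Q = {{}, {[ι]}, {[ι], [κ=λ]}} (3 elements).
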